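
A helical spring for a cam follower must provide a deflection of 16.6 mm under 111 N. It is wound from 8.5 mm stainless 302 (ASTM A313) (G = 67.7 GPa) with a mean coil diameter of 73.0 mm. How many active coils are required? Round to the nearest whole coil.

Required rate k = F/δ = 111/16.6 = 6.6867 N/mm
N_a = Gd⁴/(8D³k) = (67.7×10³ × 8.5⁴)/(8 × 73.0³ × 6.6867)
    = 3.53398e+08 / 2.08101e+07 = 16.98 → 17 coils

17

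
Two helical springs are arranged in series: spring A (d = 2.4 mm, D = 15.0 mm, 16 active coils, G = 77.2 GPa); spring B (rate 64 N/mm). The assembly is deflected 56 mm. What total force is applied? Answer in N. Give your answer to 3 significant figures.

k_A = Gd⁴/(8D³N_a) = (77.2×10³)(2.4⁴)/(8·15.0³·16) = 5.929 N/mm
Series: 1/k_eq = 1/5.929 + 1/64 = 0.18429; k_eq = 5.4263 N/mm
F = k_eq·δ = 5.4263·56 = 303.87 N

304 N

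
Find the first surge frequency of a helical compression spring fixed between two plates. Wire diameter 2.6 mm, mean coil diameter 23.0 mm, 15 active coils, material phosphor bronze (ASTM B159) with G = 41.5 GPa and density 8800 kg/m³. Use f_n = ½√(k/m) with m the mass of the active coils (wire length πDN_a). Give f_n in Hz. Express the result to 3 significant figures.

k = Gd⁴/(8D³N_a) = (41.5×10³)(2.6⁴)/(8·23.0³·15) = 1.2989 N/mm = 1298.9 N/m
Wire length L = πDN_a = π·23.0·15 = 1083.8 mm
m = ρ·(πd²/4)·L = 8800 × 5.3093×10⁻⁶ m² × 1.0838 m = 0.050639 kg
f_n = ½√(k/m) = 0.5·√(1298.9/0.050639) = 0.5·√(25650) = 80.078 Hz

80.1 Hz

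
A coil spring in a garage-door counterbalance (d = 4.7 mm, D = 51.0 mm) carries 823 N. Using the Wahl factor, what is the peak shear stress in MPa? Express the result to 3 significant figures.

1170 MPa

Spring index C = D/d = 51.0/4.7 = 10.8511
K_W = (4C−1)/(4C−4) + 0.615/C = 42.404/39.404 + 0.0567 = 1.1328
τ₀ = 8FD/(πd³) = 8·823·51.0/(π·4.7³) = 335784/326.17 = 1029.5 MPa
τ_max = K·τ₀ = 1.1328 × 1029.5 = 1166.2 MPa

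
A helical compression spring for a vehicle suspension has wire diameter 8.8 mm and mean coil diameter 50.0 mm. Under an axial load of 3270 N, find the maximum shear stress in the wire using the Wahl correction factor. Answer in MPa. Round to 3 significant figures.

Spring index C = D/d = 50.0/8.8 = 5.6818
K_W = (4C−1)/(4C−4) + 0.615/C = 21.727/18.727 + 0.1082 = 1.2684
τ₀ = 8FD/(πd³) = 8·3270·50.0/(π·8.8³) = 1.308e+06/2140.9 = 610.96 MPa
τ_max = K·τ₀ = 1.2684 × 610.96 = 774.96 MPa

775 MPa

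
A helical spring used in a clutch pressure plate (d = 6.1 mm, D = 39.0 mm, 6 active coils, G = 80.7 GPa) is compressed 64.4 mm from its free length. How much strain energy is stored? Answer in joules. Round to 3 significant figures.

k = Gd⁴/(8D³N_a) = (80.7×10³)(6.1⁴)/(8·39.0³·6) = 39.243 N/mm
U = ½kδ² = 0.5 × 39.243 × 64.4² = 81377 N·mm = 81.377 J

81.4 J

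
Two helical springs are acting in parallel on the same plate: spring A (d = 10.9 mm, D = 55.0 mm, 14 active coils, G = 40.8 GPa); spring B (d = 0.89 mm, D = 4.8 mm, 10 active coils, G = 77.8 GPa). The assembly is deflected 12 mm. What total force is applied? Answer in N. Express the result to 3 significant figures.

437 N

k_A = Gd⁴/(8D³N_a) = (40.8×10³)(10.9⁴)/(8·55.0³·14) = 30.907 N/mm
k_B = Gd⁴/(8D³N_a) = (77.8×10³)(0.89⁴)/(8·4.8³·10) = 5.5173 N/mm
Parallel: k_eq = 30.907 + 5.5173 = 36.425 N/mm
F = k_eq·δ = 36.425·12 = 437.09 N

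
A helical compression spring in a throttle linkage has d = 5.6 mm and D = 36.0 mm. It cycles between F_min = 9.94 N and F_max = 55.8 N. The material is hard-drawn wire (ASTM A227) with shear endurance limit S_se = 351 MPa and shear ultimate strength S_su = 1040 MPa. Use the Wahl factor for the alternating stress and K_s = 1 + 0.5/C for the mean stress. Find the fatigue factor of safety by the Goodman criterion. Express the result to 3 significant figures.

16.7

C = D/d = 36.0/5.6 = 6.4286; K_W = (4C−1)/(4C−4)+0.615/C = 1.2338; K_s = 1+0.5/C = 1.0778
F_a = (F_max−F_min)/2 = 22.93 N; F_m = (F_max+F_min)/2 = 32.87 N
τ_a = K_W·8F_aD/(πd³) = 1.2338 × 11.97 = 14.768 MPa
τ_m = K_s·8F_mD/(πd³) = 1.0778 × 17.158 = 18.493 MPa
Goodman: 1/n_f = τ_a/S_se + τ_m/S_su = 14.768/351 + 18.493/1040 = 0.04208 + 0.01778 = 0.059857
n_f = 1/0.059857 = 16.71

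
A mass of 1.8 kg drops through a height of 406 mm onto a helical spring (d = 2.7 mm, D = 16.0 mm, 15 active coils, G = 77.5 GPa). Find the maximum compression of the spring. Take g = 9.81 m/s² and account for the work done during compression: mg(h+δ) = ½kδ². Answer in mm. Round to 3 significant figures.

43.5 mm

k = Gd⁴/(8D³N_a) = (77.5×10³)(2.7⁴)/(8·16.0³·15) = 8.3795 N/mm
W = mg = 1.8 × 9.81 = 17.658 N
½kδ² − Wδ − Wh = 0 → δ = (W + √(W² + 2kWh))/k
δ = (17.658 + √(311.8 + 120147))/8.3795 = (17.658 + 347.07)/8.3795 = 43.527 mm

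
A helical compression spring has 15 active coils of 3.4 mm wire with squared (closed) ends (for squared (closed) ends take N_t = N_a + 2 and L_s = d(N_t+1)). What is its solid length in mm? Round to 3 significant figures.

squared (closed) ends: N_t = N_a + 2 = 15 + 2 = 17
L_s = d·(N_t+1) = 3.4 × 18 = 61.2 mm

61.2 mm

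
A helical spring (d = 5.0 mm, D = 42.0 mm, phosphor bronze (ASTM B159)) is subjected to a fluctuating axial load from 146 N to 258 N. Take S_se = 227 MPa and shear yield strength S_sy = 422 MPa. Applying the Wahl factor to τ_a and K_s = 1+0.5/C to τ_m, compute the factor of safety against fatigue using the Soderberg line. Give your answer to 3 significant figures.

C = D/d = 42.0/5.0 = 8.4000; K_W = (4C−1)/(4C−4)+0.615/C = 1.1746; K_s = 1+0.5/C = 1.0595
F_a = (F_max−F_min)/2 = 56 N; F_m = (F_max+F_min)/2 = 202 N
τ_a = K_W·8F_aD/(πd³) = 1.1746 × 47.915 = 56.279 MPa
τ_m = K_s·8F_mD/(πd³) = 1.0595 × 172.83 = 183.12 MPa
Soderberg: 1/n_f = τ_a/S_se + τ_m/S_sy = 56.279/227 + 183.12/422 = 0.24792 + 0.43394 = 0.68186
n_f = 1/0.68186 = 1.467

1.47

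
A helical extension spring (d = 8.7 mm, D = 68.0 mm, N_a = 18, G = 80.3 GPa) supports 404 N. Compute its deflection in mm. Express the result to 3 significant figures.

39.8 mm

k = Gd⁴/(8D³N_a) = (80.3×10³)(8.7⁴)/(8·68.0³·18) = 10.16 N/mm
δ = F/k = 404 / 10.16 = 39.763 mm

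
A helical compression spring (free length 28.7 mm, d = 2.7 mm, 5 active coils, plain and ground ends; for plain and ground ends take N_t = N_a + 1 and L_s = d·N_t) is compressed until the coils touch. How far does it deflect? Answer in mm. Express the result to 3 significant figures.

N_t = 6; L_s = 2.7·6 = 16.2 mm
δ_solid = L₀ − L_s = 28.7 − 16.2 = 12.5 mm

12.5 mm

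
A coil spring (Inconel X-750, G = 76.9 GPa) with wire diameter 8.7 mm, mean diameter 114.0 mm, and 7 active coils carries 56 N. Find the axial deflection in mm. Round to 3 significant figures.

10.5 mm

k = Gd⁴/(8D³N_a) = (76.9×10³)(8.7⁴)/(8·114.0³·7) = 5.3101 N/mm
δ = F/k = 56 / 5.3101 = 10.546 mm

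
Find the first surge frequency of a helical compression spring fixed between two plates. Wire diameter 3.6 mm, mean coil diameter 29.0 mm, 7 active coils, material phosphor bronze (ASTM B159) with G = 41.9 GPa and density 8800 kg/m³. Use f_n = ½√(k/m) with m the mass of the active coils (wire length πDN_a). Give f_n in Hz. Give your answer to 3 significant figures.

150 Hz

k = Gd⁴/(8D³N_a) = (41.9×10³)(3.6⁴)/(8·29.0³·7) = 5.1528 N/mm = 5152.8 N/m
Wire length L = πDN_a = π·29.0·7 = 637.74 mm
m = ρ·(πd²/4)·L = 8800 × 10.179×10⁻⁶ m² × 0.63774 m = 0.057125 kg
f_n = ½√(k/m) = 0.5·√(5152.8/0.057125) = 0.5·√(90202) = 150.17 Hz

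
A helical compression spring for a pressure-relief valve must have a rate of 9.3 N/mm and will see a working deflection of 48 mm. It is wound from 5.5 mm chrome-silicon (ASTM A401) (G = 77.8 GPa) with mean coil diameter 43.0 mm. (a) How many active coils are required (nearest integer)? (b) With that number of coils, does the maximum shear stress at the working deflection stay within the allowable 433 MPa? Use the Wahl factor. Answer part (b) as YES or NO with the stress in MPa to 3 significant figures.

(a) 12 coils; (b) YES, τ_max = 350 MPa

N_a = Gd⁴/(8D³k) = (77.8×10³)(5.5⁴)/(8·43.0³·9.3) = 12.04 → N_a = 12
Actual rate k = Gd⁴/(8D³·12) = 9.3273 N/mm
Working load F = kδ = 9.3273·48 = 447.71 N
C = 43.0/5.5 = 7.8182; K_W = (4C−1)/(4C−4)+0.615/C = 1.1887
τ_max = K_W·8FD/(πd³) = 1.1887·294.66 = 350.25 MPa
τ_max ≤ 433 MPa → acceptable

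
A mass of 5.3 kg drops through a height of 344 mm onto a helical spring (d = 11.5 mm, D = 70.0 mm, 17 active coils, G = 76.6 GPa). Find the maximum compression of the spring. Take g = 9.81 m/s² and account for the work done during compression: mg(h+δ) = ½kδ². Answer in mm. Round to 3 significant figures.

k = Gd⁴/(8D³N_a) = (76.6×10³)(11.5⁴)/(8·70.0³·17) = 28.72 N/mm
W = mg = 5.3 × 9.81 = 51.993 N
½kδ² − Wδ − Wh = 0 → δ = (W + √(W² + 2kWh))/k
δ = (51.993 + √(2703.3 + 1.02735e+06))/28.72 = (51.993 + 1014.9)/28.72 = 37.148 mm

37.1 mm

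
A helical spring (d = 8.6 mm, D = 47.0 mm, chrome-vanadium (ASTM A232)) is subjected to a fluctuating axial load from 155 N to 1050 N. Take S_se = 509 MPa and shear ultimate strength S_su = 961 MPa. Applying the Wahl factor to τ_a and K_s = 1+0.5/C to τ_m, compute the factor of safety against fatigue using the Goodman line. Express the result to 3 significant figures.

2.94

C = D/d = 47.0/8.6 = 5.4651; K_W = (4C−1)/(4C−4)+0.615/C = 1.2805; K_s = 1+0.5/C = 1.0915
F_a = (F_max−F_min)/2 = 447.5 N; F_m = (F_max+F_min)/2 = 602.5 N
τ_a = K_W·8F_aD/(πd³) = 1.2805 × 84.205 = 107.82 MPa
τ_m = K_s·8F_mD/(πd³) = 1.0915 × 113.37 = 123.74 MPa
Goodman: 1/n_f = τ_a/S_se + τ_m/S_su = 107.82/509 + 123.74/961 = 0.21183 + 0.12876 = 0.3406
n_f = 1/0.3406 = 2.936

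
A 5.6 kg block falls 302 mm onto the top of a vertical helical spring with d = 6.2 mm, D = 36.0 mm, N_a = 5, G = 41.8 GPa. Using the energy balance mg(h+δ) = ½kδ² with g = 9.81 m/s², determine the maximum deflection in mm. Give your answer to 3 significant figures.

k = Gd⁴/(8D³N_a) = (41.8×10³)(6.2⁴)/(8·36.0³·5) = 33.096 N/mm
W = mg = 5.6 × 9.81 = 54.936 N
½kδ² − Wδ − Wh = 0 → δ = (W + √(W² + 2kWh))/k
δ = (54.936 + √(3018 + 1.09817e+06))/33.096 = (54.936 + 1049.4)/33.096 = 33.367 mm

33.4 mm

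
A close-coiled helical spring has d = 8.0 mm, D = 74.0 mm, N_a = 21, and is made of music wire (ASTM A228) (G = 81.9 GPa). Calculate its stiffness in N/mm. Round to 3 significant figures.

k = Gd⁴/(8D³N_a) = (81.9×10³ × 8.0⁴) / (8 × 74.0³ × 21)
  = 3.35462e+08 / 6.80776e+07 = 4.9276 N/mm

4.93 N/mm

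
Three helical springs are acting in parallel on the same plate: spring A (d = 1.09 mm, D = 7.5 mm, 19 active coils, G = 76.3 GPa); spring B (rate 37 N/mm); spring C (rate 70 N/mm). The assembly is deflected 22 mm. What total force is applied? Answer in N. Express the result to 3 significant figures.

2390 N

k_A = Gd⁴/(8D³N_a) = (76.3×10³)(1.09⁴)/(8·7.5³·19) = 1.6796 N/mm
Parallel: k_eq = 1.6796 + 37 + 70 = 108.68 N/mm
F = k_eq·δ = 108.68·22 = 2391 N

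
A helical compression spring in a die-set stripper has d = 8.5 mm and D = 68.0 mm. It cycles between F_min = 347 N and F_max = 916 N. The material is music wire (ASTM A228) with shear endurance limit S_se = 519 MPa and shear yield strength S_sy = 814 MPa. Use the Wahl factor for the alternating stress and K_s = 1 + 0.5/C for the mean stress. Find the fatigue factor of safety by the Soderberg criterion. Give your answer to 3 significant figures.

C = D/d = 68.0/8.5 = 8.0000; K_W = (4C−1)/(4C−4)+0.615/C = 1.1840; K_s = 1+0.5/C = 1.0625
F_a = (F_max−F_min)/2 = 284.5 N; F_m = (F_max+F_min)/2 = 631.5 N
τ_a = K_W·8F_aD/(πd³) = 1.1840 × 80.218 = 94.98 MPa
τ_m = K_s·8F_mD/(πd³) = 1.0625 × 178.06 = 189.19 MPa
Soderberg: 1/n_f = τ_a/S_se + τ_m/S_sy = 94.98/519 + 189.19/814 = 0.18301 + 0.23242 = 0.41542
n_f = 1/0.41542 = 2.407

2.41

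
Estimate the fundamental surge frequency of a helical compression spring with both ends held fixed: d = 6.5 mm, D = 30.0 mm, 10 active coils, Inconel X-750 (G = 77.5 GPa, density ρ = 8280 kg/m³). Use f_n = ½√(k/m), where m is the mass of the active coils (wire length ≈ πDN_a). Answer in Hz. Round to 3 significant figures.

249 Hz

k = Gd⁴/(8D³N_a) = (77.5×10³)(6.5⁴)/(8·30.0³·10) = 64.047 N/mm = 64047 N/m
Wire length L = πDN_a = π·30.0·10 = 942.48 mm
m = ρ·(πd²/4)·L = 8280 × 33.183×10⁻⁶ m² × 0.94248 m = 0.25895 kg
f_n = ½√(k/m) = 0.5·√(64047/0.25895) = 0.5·√(2.4733e+05) = 248.66 Hz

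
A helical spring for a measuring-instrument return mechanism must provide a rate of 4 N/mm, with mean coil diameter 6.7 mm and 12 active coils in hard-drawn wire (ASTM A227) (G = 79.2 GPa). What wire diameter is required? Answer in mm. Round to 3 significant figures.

1.10 mm

d = (8D³N_a·k / G)^(1/4) = (8·6.7³·12·4 / (79.2×10³))^0.25
  = (1.4582)^0.25 = 1.0989 mm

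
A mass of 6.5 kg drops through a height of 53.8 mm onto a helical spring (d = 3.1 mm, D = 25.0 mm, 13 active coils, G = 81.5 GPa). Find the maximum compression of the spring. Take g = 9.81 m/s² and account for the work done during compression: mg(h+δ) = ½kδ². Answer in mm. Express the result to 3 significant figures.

k = Gd⁴/(8D³N_a) = (81.5×10³)(3.1⁴)/(8·25.0³·13) = 4.6318 N/mm
W = mg = 6.5 × 9.81 = 63.765 N
½kδ² − Wδ − Wh = 0 → δ = (W + √(W² + 2kWh))/k
δ = (63.765 + √(4066 + 31779.4))/4.6318 = (63.765 + 189.33)/4.6318 = 54.642 mm

54.6 mm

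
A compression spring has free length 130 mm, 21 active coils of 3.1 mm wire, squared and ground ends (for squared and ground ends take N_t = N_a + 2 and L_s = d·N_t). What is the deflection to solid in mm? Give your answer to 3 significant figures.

58.7 mm

N_t = 23; L_s = 3.1·23 = 71.3 mm
δ_solid = L₀ − L_s = 130 − 71.3 = 58.7 mm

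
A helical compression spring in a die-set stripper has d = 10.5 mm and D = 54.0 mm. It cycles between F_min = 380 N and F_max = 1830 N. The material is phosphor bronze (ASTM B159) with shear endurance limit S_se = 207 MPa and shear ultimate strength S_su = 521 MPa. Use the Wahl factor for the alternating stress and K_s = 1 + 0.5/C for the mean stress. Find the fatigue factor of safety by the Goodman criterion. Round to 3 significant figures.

1.22

C = D/d = 54.0/10.5 = 5.1429; K_W = (4C−1)/(4C−4)+0.615/C = 1.3006; K_s = 1+0.5/C = 1.0972
F_a = (F_max−F_min)/2 = 725 N; F_m = (F_max+F_min)/2 = 1105 N
τ_a = K_W·8F_aD/(πd³) = 1.3006 × 86.12 = 112.01 MPa
τ_m = K_s·8F_mD/(πd³) = 1.0972 × 131.26 = 144.02 MPa
Goodman: 1/n_f = τ_a/S_se + τ_m/S_su = 112.01/207 + 144.02/521 = 0.54111 + 0.27643 = 0.81754
n_f = 1/0.81754 = 1.223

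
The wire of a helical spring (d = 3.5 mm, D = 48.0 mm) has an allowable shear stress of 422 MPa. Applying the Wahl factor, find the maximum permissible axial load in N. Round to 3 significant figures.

134 N

C = D/d = 48.0/3.5 = 13.7143
K_W = (4C−1)/(4C−4) + 0.615/C = 53.857/50.857 + 0.0448 = 1.1038
τ_max = K·8FD/(πd³) → F_max = τ_allow·πd³/(8DK)
F_max = 422·π·3.5³/(8·48.0·1.1038) = 56842/423.87 = 134.1 N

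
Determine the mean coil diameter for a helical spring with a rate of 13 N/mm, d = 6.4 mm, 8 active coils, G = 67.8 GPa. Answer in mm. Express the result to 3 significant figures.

51.5 mm

D = (Gd⁴/(8N_a·k))^(1/3) = (67.8×10³·6.4⁴/(8·8·13))^(1/3)
  = (136718)^(1/3) = 51.5160 mm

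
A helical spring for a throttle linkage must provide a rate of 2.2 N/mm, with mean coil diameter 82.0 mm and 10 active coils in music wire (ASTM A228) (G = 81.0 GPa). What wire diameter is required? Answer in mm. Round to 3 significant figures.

5.88 mm

d = (8D³N_a·k / G)^(1/4) = (8·82.0³·10·2.2 / (81.0×10³))^0.25
  = (1198)^0.25 = 5.8832 mm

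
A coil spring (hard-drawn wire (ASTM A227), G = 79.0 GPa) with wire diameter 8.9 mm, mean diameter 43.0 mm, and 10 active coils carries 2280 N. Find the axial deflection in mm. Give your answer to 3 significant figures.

k = Gd⁴/(8D³N_a) = (79.0×10³)(8.9⁴)/(8·43.0³·10) = 77.928 N/mm
δ = F/k = 2280 / 77.928 = 29.258 mm

29.3 mm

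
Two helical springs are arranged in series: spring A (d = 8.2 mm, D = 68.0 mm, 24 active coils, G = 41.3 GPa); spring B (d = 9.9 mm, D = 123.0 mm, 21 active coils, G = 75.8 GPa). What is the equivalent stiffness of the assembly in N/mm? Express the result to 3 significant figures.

k_A = Gd⁴/(8D³N_a) = (41.3×10³)(8.2⁴)/(8·68.0³·24) = 3.093 N/mm
k_B = Gd⁴/(8D³N_a) = (75.8×10³)(9.9⁴)/(8·123.0³·21) = 2.3291 N/mm
Series: 1/k_eq = 1/3.093 + 1/2.3291 = 0.75267; k_eq = 1.3286 N/mm

1.33 N/mm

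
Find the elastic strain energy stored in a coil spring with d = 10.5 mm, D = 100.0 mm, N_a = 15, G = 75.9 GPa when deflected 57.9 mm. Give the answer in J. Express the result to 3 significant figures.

12.9 J

k = Gd⁴/(8D³N_a) = (75.9×10³)(10.5⁴)/(8·100.0³·15) = 7.6881 N/mm
U = ½kδ² = 0.5 × 7.6881 × 57.9² = 12887 N·mm = 12.887 J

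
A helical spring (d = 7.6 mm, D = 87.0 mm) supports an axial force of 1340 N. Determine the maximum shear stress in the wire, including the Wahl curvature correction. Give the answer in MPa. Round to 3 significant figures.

761 MPa

Spring index C = D/d = 87.0/7.6 = 11.4474
K_W = (4C−1)/(4C−4) + 0.615/C = 44.789/41.789 + 0.0537 = 1.1255
τ₀ = 8FD/(πd³) = 8·1340·87.0/(π·7.6³) = 932640/1379.1 = 676.28 MPa
τ_max = K·τ₀ = 1.1255 × 676.28 = 761.16 MPa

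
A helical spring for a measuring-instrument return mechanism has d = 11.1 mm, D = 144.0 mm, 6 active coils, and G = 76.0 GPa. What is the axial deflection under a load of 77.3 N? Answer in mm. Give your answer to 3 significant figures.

9.60 mm

k = Gd⁴/(8D³N_a) = (76.0×10³)(11.1⁴)/(8·144.0³·6) = 8.0496 N/mm
δ = F/k = 77.3 / 8.0496 = 9.6029 mm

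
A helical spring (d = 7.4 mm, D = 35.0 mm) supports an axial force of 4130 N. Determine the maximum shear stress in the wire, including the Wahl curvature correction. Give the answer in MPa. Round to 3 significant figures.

Spring index C = D/d = 35.0/7.4 = 4.7297
K_W = (4C−1)/(4C−4) + 0.615/C = 17.919/14.919 + 0.1300 = 1.3311
τ₀ = 8FD/(πd³) = 8·4130·35.0/(π·7.4³) = 1.1564e+06/1273 = 908.37 MPa
τ_max = K·τ₀ = 1.3311 × 908.37 = 1209.1 MPa

1210 MPa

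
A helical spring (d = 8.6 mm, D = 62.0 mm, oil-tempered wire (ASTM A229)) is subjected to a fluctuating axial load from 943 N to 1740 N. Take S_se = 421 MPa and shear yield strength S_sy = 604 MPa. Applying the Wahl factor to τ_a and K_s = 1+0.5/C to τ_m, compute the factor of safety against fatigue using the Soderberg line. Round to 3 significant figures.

1.15

C = D/d = 62.0/8.6 = 7.2093; K_W = (4C−1)/(4C−4)+0.615/C = 1.2061; K_s = 1+0.5/C = 1.0694
F_a = (F_max−F_min)/2 = 398.5 N; F_m = (F_max+F_min)/2 = 1341.5 N
τ_a = K_W·8F_aD/(πd³) = 1.2061 × 98.916 = 119.3 MPa
τ_m = K_s·8F_mD/(πd³) = 1.0694 × 332.99 = 356.08 MPa
Soderberg: 1/n_f = τ_a/S_se + τ_m/S_sy = 119.3/421 + 356.08/604 = 0.28338 + 0.58954 = 0.87291
n_f = 1/0.87291 = 1.146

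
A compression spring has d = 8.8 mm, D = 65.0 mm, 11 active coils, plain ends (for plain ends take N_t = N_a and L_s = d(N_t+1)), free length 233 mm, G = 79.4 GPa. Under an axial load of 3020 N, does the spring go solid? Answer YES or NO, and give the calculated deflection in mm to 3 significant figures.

k = Gd⁴/(8D³N_a) = (79.4×10³)(8.8⁴)/(8·65.0³·11) = 19.703 N/mm
N_t = 11; L_s = 8.8·12 = 105.6 mm; δ_solid = L₀ − L_s = 233 − 105.6 = 127.4 mm
δ = F/k = 3020/19.703 = 153.28 mm
δ ≥ δ_solid → spring goes solid

YES, δ = 153 mm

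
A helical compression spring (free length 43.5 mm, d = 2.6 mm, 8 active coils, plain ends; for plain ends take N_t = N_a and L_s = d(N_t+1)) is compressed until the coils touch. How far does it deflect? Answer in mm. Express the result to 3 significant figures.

20.1 mm

N_t = 8; L_s = 2.6·9 = 23.4 mm
δ_solid = L₀ − L_s = 43.5 − 23.4 = 20.1 mm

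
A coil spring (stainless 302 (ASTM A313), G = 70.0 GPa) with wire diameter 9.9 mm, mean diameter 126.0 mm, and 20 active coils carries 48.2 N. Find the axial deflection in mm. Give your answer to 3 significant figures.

22.9 mm

k = Gd⁴/(8D³N_a) = (70.0×10³)(9.9⁴)/(8·126.0³·20) = 2.1009 N/mm
δ = F/k = 48.2 / 2.1009 = 22.942 mm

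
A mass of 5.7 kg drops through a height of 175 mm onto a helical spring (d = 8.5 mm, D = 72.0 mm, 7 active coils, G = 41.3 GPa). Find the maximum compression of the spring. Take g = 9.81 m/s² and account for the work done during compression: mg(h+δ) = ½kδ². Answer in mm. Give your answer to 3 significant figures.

49.3 mm

k = Gd⁴/(8D³N_a) = (41.3×10³)(8.5⁴)/(8·72.0³·7) = 10.314 N/mm
W = mg = 5.7 × 9.81 = 55.917 N
½kδ² − Wδ − Wh = 0 → δ = (W + √(W² + 2kWh))/k
δ = (55.917 + √(3126.7 + 201861))/10.314 = (55.917 + 452.76)/10.314 = 49.317 mm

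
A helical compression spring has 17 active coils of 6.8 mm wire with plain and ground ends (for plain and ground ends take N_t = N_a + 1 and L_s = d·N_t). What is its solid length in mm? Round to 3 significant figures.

122 mm

plain and ground ends: N_t = N_a + 1 = 17 + 1 = 18
L_s = d·N_t = 6.8 × 18 = 122.4 mm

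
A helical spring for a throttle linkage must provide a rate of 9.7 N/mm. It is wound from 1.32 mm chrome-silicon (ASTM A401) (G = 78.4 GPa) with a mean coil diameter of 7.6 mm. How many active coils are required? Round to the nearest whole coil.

7

N_a = Gd⁴/(8D³k) = (78.4×10³ × 1.32⁴)/(8 × 7.6³ × 9.7)
    = 238019 / 34064.5 = 6.987 → 7 coils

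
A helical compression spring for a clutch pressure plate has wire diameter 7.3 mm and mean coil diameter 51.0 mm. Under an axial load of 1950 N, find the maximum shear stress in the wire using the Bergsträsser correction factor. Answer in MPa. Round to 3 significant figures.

Spring index C = D/d = 51.0/7.3 = 6.9863
K_B = (4C+2)/(4C−3) = 29.945/24.945 = 1.2004
τ₀ = 8FD/(πd³) = 8·1950·51.0/(π·7.3³) = 795600/1222.1 = 650.99 MPa
τ_max = K·τ₀ = 1.2004 × 650.99 = 781.48 MPa

781 MPa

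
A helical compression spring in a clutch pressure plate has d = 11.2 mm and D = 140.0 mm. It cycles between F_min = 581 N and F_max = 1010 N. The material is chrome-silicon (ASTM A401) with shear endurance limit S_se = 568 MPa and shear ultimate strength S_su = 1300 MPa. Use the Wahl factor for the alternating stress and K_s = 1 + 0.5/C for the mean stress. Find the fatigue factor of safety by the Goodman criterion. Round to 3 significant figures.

C = D/d = 140.0/11.2 = 12.5000; K_W = (4C−1)/(4C−4)+0.615/C = 1.1144; K_s = 1+0.5/C = 1.0400
F_a = (F_max−F_min)/2 = 214.5 N; F_m = (F_max+F_min)/2 = 795.5 N
τ_a = K_W·8F_aD/(πd³) = 1.1144 × 54.43 = 60.658 MPa
τ_m = K_s·8F_mD/(πd³) = 1.0400 × 201.86 = 209.94 MPa
Goodman: 1/n_f = τ_a/S_se + τ_m/S_su = 60.658/568 + 209.94/1300 = 0.10679 + 0.16149 = 0.26828
n_f = 1/0.26828 = 3.727

3.73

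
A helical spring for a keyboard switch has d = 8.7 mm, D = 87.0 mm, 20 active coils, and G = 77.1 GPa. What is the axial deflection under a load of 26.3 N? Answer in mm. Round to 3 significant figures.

k = Gd⁴/(8D³N_a) = (77.1×10³)(8.7⁴)/(8·87.0³·20) = 4.1923 N/mm
δ = F/k = 26.3 / 4.1923 = 6.2734 mm

6.27 mm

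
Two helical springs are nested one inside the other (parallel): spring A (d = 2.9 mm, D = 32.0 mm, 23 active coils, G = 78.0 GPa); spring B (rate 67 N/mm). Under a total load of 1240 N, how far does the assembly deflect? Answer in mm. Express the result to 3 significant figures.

18.3 mm

k_A = Gd⁴/(8D³N_a) = (78.0×10³)(2.9⁴)/(8·32.0³·23) = 0.915 N/mm
Parallel: k_eq = 0.915 + 67 = 67.915 N/mm
δ = F/k_eq = 1240/67.915 = 18.258 mm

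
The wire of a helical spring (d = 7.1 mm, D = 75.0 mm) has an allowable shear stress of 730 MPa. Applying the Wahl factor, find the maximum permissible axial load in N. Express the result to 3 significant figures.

1200 N

C = D/d = 75.0/7.1 = 10.5634
K_W = (4C−1)/(4C−4) + 0.615/C = 41.254/38.254 + 0.0582 = 1.1366
τ_max = K·8FD/(πd³) → F_max = τ_allow·πd³/(8DK)
F_max = 730·π·7.1³/(8·75.0·1.1366) = 8.2082e+05/681.99 = 1203.6 N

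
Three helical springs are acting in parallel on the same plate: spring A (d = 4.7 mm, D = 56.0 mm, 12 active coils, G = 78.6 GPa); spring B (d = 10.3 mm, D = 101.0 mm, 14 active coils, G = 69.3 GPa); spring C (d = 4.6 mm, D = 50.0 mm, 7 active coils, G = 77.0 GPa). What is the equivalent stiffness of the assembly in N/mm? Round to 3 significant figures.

14.0 N/mm

k_A = Gd⁴/(8D³N_a) = (78.6×10³)(4.7⁴)/(8·56.0³·12) = 2.275 N/mm
k_B = Gd⁴/(8D³N_a) = (69.3×10³)(10.3⁴)/(8·101.0³·14) = 6.7593 N/mm
k_C = Gd⁴/(8D³N_a) = (77.0×10³)(4.6⁴)/(8·50.0³·7) = 4.9252 N/mm
Parallel: k_eq = 2.275 + 6.7593 + 4.9252 = 13.959 N/mm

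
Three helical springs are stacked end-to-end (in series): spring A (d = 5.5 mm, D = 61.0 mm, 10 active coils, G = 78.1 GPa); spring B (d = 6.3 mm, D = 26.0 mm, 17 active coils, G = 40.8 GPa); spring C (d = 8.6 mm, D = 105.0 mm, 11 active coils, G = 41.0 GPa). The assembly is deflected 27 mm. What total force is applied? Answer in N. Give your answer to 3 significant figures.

36.2 N

k_A = Gd⁴/(8D³N_a) = (78.1×10³)(5.5⁴)/(8·61.0³·10) = 3.9357 N/mm
k_B = Gd⁴/(8D³N_a) = (40.8×10³)(6.3⁴)/(8·26.0³·17) = 26.888 N/mm
k_C = Gd⁴/(8D³N_a) = (41.0×10³)(8.6⁴)/(8·105.0³·11) = 2.2015 N/mm
Series: 1/k_eq = 1/3.9357 + 1/26.888 + 1/2.2015 = 0.7455; k_eq = 1.3414 N/mm
F = k_eq·δ = 1.3414·27 = 36.217 N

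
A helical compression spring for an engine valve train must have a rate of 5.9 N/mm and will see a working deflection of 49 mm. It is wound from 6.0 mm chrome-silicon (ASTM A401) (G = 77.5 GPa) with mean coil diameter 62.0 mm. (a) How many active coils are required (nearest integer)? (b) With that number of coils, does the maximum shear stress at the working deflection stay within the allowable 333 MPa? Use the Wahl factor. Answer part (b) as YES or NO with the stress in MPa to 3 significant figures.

N_a = Gd⁴/(8D³k) = (77.5×10³)(6.0⁴)/(8·62.0³·5.9) = 8.929 → N_a = 9
Actual rate k = Gd⁴/(8D³·9) = 5.8533 N/mm
Working load F = kδ = 5.8533·49 = 286.81 N
C = 62.0/6.0 = 10.3333; K_W = (4C−1)/(4C−4)+0.615/C = 1.1399
τ_max = K_W·8FD/(πd³) = 1.1399·209.64 = 238.96 MPa
τ_max ≤ 333 MPa → acceptable

(a) 9 coils; (b) YES, τ_max = 239 MPa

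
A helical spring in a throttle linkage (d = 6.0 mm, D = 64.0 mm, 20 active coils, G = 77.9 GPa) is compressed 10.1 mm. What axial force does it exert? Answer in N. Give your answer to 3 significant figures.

k = Gd⁴/(8D³N_a) = (77.9×10³)(6.0⁴)/(8·64.0³·20) = 2.407 N/mm
F = k·δ = 2.407 × 10.1 = 24.311 N

24.3 N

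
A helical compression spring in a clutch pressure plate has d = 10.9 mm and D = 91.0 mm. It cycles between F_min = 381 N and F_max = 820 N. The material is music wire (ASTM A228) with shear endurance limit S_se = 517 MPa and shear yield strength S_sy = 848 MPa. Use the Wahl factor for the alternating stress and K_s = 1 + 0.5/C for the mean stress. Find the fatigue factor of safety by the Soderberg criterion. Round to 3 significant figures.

4.47

C = D/d = 91.0/10.9 = 8.3486; K_W = (4C−1)/(4C−4)+0.615/C = 1.1757; K_s = 1+0.5/C = 1.0599
F_a = (F_max−F_min)/2 = 219.5 N; F_m = (F_max+F_min)/2 = 600.5 N
τ_a = K_W·8F_aD/(πd³) = 1.1757 × 39.277 = 46.179 MPa
τ_m = K_s·8F_mD/(πd³) = 1.0599 × 107.45 = 113.89 MPa
Soderberg: 1/n_f = τ_a/S_se + τ_m/S_sy = 46.179/517 + 113.89/848 = 0.08932 + 0.13430 = 0.22362
n_f = 1/0.22362 = 4.472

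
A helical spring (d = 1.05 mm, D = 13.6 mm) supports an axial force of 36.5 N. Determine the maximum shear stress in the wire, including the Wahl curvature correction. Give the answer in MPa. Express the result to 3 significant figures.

1210 MPa

Spring index C = D/d = 13.6/1.05 = 12.9524
K_W = (4C−1)/(4C−4) + 0.615/C = 50.810/47.810 + 0.0475 = 1.1102
τ₀ = 8FD/(πd³) = 8·36.5·13.6/(π·1.05³) = 3971.2/3.6368 = 1092 MPa
τ_max = K·τ₀ = 1.1102 × 1092 = 1212.3 MPa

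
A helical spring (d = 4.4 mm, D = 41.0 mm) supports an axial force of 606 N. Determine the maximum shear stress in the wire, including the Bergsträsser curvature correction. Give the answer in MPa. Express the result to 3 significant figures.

851 MPa

Spring index C = D/d = 41.0/4.4 = 9.3182
K_B = (4C+2)/(4C−3) = 39.273/34.273 = 1.1459
τ₀ = 8FD/(πd³) = 8·606·41.0/(π·4.4³) = 198768/267.61 = 742.74 MPa
τ_max = K·τ₀ = 1.1459 × 742.74 = 851.1 MPa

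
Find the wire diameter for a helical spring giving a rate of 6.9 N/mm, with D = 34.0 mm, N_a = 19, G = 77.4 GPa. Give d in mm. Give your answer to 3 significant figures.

4.80 mm

d = (8D³N_a·k / G)^(1/4) = (8·34.0³·19·6.9 / (77.4×10³))^0.25
  = (532.58)^0.25 = 4.8039 mm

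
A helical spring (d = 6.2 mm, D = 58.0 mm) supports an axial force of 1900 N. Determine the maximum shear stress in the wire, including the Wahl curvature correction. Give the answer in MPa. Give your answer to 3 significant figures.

1360 MPa

Spring index C = D/d = 58.0/6.2 = 9.3548
K_W = (4C−1)/(4C−4) + 0.615/C = 36.419/33.419 + 0.0657 = 1.1555
τ₀ = 8FD/(πd³) = 8·1900·58.0/(π·6.2³) = 881600/748.73 = 1177.5 MPa
τ_max = K·τ₀ = 1.1555 × 1177.5 = 1360.6 MPa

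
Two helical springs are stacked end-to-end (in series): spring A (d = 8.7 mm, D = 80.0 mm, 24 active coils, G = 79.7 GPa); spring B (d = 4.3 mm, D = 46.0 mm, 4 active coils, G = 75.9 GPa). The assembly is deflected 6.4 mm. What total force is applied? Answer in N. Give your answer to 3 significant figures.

k_A = Gd⁴/(8D³N_a) = (79.7×10³)(8.7⁴)/(8·80.0³·24) = 4.6448 N/mm
k_B = Gd⁴/(8D³N_a) = (75.9×10³)(4.3⁴)/(8·46.0³·4) = 8.3309 N/mm
Series: 1/k_eq = 1/4.6448 + 1/8.3309 = 0.33533; k_eq = 2.9821 N/mm
F = k_eq·δ = 2.9821·6.4 = 19.086 N

19.1 N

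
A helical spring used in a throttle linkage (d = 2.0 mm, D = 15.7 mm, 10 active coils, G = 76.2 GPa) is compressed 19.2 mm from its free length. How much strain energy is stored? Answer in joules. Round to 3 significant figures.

k = Gd⁴/(8D³N_a) = (76.2×10³)(2.0⁴)/(8·15.7³·10) = 3.9381 N/mm
U = ½kδ² = 0.5 × 3.9381 × 19.2² = 725.87 N·mm = 0.72587 J

0.726 J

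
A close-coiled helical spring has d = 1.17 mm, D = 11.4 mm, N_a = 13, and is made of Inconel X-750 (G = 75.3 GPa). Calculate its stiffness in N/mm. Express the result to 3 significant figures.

0.916 N/mm

k = Gd⁴/(8D³N_a) = (75.3×10³ × 1.17⁴) / (8 × 11.4³ × 13)
  = 141104 / 154081 = 0.91578 N/mm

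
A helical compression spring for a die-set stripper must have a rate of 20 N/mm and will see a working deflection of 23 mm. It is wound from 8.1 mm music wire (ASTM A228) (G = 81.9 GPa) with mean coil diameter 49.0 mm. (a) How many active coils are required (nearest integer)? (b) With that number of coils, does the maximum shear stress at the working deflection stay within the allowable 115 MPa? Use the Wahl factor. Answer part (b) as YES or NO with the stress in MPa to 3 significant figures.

N_a = Gd⁴/(8D³k) = (81.9×10³)(8.1⁴)/(8·49.0³·20) = 18.73 → N_a = 19
Actual rate k = Gd⁴/(8D³·19) = 19.715 N/mm
Working load F = kδ = 19.715·23 = 453.44 N
C = 49.0/8.1 = 6.0494; K_W = (4C−1)/(4C−4)+0.615/C = 1.2502
τ_max = K_W·8FD/(πd³) = 1.2502·106.46 = 133.1 MPa
τ_max > 115 MPa → exceeds allowable

(a) 19 coils; (b) NO, τ_max = 133 MPa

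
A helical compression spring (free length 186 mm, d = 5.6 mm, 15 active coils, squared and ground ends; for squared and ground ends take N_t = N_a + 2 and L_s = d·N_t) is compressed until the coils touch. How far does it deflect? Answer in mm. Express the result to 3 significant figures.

90.8 mm

N_t = 17; L_s = 5.6·17 = 95.2 mm
δ_solid = L₀ − L_s = 186 − 95.2 = 90.8 mm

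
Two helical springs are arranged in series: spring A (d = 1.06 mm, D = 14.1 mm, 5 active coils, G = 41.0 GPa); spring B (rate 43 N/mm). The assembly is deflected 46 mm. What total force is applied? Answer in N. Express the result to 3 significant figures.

k_A = Gd⁴/(8D³N_a) = (41.0×10³)(1.06⁴)/(8·14.1³·5) = 0.46163 N/mm
Series: 1/k_eq = 1/0.46163 + 1/43 = 2.1895; k_eq = 0.45672 N/mm
F = k_eq·δ = 0.45672·46 = 21.009 N

21.0 N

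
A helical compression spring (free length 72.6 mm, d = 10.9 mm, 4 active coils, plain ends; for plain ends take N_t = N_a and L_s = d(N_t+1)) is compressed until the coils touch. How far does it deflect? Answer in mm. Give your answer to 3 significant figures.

18.1 mm

N_t = 4; L_s = 10.9·5 = 54.5 mm
δ_solid = L₀ − L_s = 72.6 − 54.5 = 18.1 mm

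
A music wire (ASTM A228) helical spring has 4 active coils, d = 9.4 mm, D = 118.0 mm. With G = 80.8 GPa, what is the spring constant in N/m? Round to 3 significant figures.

k = Gd⁴/(8D³N_a) = (80.8×10³ × 9.4⁴) / (8 × 118.0³ × 4)
  = 6.30845e+08 / 5.2577e+07 = 11.998 N/mm = 11998 N/m

12000 N/m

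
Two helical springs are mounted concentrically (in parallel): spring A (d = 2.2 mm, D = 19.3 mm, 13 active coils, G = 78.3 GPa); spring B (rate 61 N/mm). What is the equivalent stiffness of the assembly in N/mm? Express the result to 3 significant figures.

k_A = Gd⁴/(8D³N_a) = (78.3×10³)(2.2⁴)/(8·19.3³·13) = 2.4533 N/mm
Parallel: k_eq = 2.4533 + 61 = 63.453 N/mm

63.5 N/mm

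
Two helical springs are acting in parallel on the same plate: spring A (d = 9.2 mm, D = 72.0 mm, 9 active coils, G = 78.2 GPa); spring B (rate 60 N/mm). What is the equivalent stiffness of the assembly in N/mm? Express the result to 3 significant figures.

80.8 N/mm

k_A = Gd⁴/(8D³N_a) = (78.2×10³)(9.2⁴)/(8·72.0³·9) = 20.846 N/mm
Parallel: k_eq = 20.846 + 60 = 80.846 N/mm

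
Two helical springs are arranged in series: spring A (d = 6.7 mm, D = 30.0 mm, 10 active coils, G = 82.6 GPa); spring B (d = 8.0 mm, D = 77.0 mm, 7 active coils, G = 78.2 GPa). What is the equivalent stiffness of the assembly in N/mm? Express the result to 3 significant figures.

10.8 N/mm

k_A = Gd⁴/(8D³N_a) = (82.6×10³)(6.7⁴)/(8·30.0³·10) = 77.059 N/mm
k_B = Gd⁴/(8D³N_a) = (78.2×10³)(8.0⁴)/(8·77.0³·7) = 12.529 N/mm
Series: 1/k_eq = 1/77.059 + 1/12.529 = 0.092794; k_eq = 10.777 N/mm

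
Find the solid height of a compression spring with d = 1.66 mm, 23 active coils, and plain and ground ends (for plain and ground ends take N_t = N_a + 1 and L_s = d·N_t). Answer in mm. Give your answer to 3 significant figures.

39.8 mm

plain and ground ends: N_t = N_a + 1 = 23 + 1 = 24
L_s = d·N_t = 1.66 × 24 = 39.84 mm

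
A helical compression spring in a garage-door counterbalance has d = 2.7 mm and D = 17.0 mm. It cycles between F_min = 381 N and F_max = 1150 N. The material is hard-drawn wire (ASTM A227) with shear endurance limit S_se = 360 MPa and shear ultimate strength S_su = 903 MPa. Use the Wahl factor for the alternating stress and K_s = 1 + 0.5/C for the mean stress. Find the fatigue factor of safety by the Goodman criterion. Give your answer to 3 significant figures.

C = D/d = 17.0/2.7 = 6.2963; K_W = (4C−1)/(4C−4)+0.615/C = 1.2393; K_s = 1+0.5/C = 1.0794
F_a = (F_max−F_min)/2 = 384.5 N; F_m = (F_max+F_min)/2 = 765.5 N
τ_a = K_W·8F_aD/(πd³) = 1.2393 × 845.66 = 1048 MPa
τ_m = K_s·8F_mD/(πd³) = 1.0794 × 1683.6 = 1817.3 MPa
Goodman: 1/n_f = τ_a/S_se + τ_m/S_su = 1048/360 + 1817.3/903 = 2.91114 + 2.01253 = 4.9237
n_f = 1/4.9237 = 0.2031

0.203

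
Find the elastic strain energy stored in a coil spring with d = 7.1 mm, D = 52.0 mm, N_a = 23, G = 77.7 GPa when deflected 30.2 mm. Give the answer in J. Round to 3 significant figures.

k = Gd⁴/(8D³N_a) = (77.7×10³)(7.1⁴)/(8·52.0³·23) = 7.6318 N/mm
U = ½kδ² = 0.5 × 7.6318 × 30.2² = 3480.3 N·mm = 3.4803 J

3.48 J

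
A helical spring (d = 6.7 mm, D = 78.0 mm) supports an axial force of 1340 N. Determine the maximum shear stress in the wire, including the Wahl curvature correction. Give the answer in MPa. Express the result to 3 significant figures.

994 MPa

Spring index C = D/d = 78.0/6.7 = 11.6418
K_W = (4C−1)/(4C−4) + 0.615/C = 45.567/42.567 + 0.0528 = 1.1233
τ₀ = 8FD/(πd³) = 8·1340·78.0/(π·6.7³) = 836160/944.87 = 884.94 MPa
τ_max = K·τ₀ = 1.1233 × 884.94 = 994.06 MPa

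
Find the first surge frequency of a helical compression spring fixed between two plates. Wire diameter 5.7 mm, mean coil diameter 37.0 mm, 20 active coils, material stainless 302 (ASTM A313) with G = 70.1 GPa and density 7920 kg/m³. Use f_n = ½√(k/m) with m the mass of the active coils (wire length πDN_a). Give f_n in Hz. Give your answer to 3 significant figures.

69.7 Hz

k = Gd⁴/(8D³N_a) = (70.1×10³)(5.7⁴)/(8·37.0³·20) = 9.1305 N/mm = 9130.5 N/m
Wire length L = πDN_a = π·37.0·20 = 2324.8 mm
m = ρ·(πd²/4)·L = 7920 × 25.518×10⁻⁶ m² × 2.3248 m = 0.46984 kg
f_n = ½√(k/m) = 0.5·√(9130.5/0.46984) = 0.5·√(19433) = 69.702 Hz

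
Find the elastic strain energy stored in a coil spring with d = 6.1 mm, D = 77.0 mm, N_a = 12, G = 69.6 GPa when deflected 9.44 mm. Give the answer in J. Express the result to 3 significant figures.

0.0980 J

k = Gd⁴/(8D³N_a) = (69.6×10³)(6.1⁴)/(8·77.0³·12) = 2.1988 N/mm
U = ½kδ² = 0.5 × 2.1988 × 9.44² = 97.971 N·mm = 0.097971 J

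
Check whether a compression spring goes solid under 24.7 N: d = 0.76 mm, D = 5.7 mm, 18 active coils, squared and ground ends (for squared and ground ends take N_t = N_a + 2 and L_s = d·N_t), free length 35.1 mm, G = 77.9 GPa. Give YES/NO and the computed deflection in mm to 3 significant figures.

YES, δ = 25.3 mm

k = Gd⁴/(8D³N_a) = (77.9×10³)(0.76⁴)/(8·5.7³·18) = 0.97455 N/mm
N_t = 20; L_s = 0.76·20 = 15.2 mm; δ_solid = L₀ − L_s = 35.1 − 15.2 = 19.9 mm
δ = F/k = 24.7/0.97455 = 25.345 mm
δ ≥ δ_solid → spring goes solid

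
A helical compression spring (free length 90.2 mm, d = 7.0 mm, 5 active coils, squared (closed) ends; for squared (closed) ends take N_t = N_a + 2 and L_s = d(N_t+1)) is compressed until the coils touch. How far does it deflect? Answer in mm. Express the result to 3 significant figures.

N_t = 7; L_s = 7.0·8 = 56 mm
δ_solid = L₀ − L_s = 90.2 − 56 = 34.2 mm

34.2 mm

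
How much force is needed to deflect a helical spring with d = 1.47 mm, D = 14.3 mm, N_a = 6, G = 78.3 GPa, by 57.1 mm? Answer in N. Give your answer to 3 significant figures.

149 N

k = Gd⁴/(8D³N_a) = (78.3×10³)(1.47⁴)/(8·14.3³·6) = 2.6048 N/mm
F = k·δ = 2.6048 × 57.1 = 148.74 N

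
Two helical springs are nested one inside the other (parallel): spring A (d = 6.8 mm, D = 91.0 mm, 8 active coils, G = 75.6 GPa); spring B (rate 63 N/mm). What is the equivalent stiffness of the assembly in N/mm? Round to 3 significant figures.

k_A = Gd⁴/(8D³N_a) = (75.6×10³)(6.8⁴)/(8·91.0³·8) = 3.3516 N/mm
Parallel: k_eq = 3.3516 + 63 = 66.352 N/mm

66.4 N/mm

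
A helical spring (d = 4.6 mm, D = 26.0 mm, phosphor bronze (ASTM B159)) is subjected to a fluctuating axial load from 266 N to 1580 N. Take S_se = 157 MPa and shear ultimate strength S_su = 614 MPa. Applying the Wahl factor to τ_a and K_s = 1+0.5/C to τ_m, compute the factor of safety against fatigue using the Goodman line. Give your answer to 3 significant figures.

0.212

C = D/d = 26.0/4.6 = 5.6522; K_W = (4C−1)/(4C−4)+0.615/C = 1.2700; K_s = 1+0.5/C = 1.0885
F_a = (F_max−F_min)/2 = 657 N; F_m = (F_max+F_min)/2 = 923 N
τ_a = K_W·8F_aD/(πd³) = 1.2700 × 446.89 = 567.57 MPa
τ_m = K_s·8F_mD/(πd³) = 1.0885 × 627.83 = 683.37 MPa
Goodman: 1/n_f = τ_a/S_se + τ_m/S_su = 567.57/157 + 683.37/614 = 3.61507 + 1.11298 = 4.7281
n_f = 1/4.7281 = 0.2115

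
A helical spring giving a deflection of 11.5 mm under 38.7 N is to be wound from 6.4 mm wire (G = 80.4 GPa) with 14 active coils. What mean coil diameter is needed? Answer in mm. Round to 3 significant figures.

Required rate k = F/δ = 38.7/11.5 = 3.3652 N/mm
D = (Gd⁴/(8N_a·k))^(1/3) = (80.4×10³·6.4⁴/(8·14·3.3652))^(1/3)
  = (357886)^(1/3) = 70.9984 mm

71.0 mm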